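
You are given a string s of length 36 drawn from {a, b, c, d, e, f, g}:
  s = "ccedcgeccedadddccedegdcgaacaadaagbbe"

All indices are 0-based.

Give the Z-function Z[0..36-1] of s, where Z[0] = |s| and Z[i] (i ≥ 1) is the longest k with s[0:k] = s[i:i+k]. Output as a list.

Z[0]=36
i=1: outside box; Z[1]=1 extend→box=[1,2)
i=2: outside box; Z[2]=0
i=3: outside box; Z[3]=0
i=4: outside box; Z[4]=1 extend→box=[4,5)
i=5: outside box; Z[5]=0
i=6: outside box; Z[6]=0
i=7: outside box; Z[7]=4 extend→box=[7,11)
i=8: min(r-i=3, Z[1]=1)=1; Z[8]=1
i=9: min(r-i=2, Z[2]=0)=0; Z[9]=0
i=10: min(r-i=1, Z[3]=0)=0; Z[10]=0
i=11: outside box; Z[11]=0
i=12: outside box; Z[12]=0
i=13: outside box; Z[13]=0
i=14: outside box; Z[14]=0
i=15: outside box; Z[15]=4 extend→box=[15,19)
i=16: min(r-i=3, Z[1]=1)=1; Z[16]=1
i=17: min(r-i=2, Z[2]=0)=0; Z[17]=0
i=18: min(r-i=1, Z[3]=0)=0; Z[18]=0
i=19: outside box; Z[19]=0
i=20: outside box; Z[20]=0
i=21: outside box; Z[21]=0
i=22: outside box; Z[22]=1 extend→box=[22,23)
i=23: outside box; Z[23]=0
i=24: outside box; Z[24]=0
i=25: outside box; Z[25]=0
i=26: outside box; Z[26]=1 extend→box=[26,27)
i=27: outside box; Z[27]=0
i=28: outside box; Z[28]=0
i=29: outside box; Z[29]=0
i=30: outside box; Z[30]=0
i=31: outside box; Z[31]=0
i=32: outside box; Z[32]=0
i=33: outside box; Z[33]=0
i=34: outside box; Z[34]=0
i=35: outside box; Z[35]=0

[36, 1, 0, 0, 1, 0, 0, 4, 1, 0, 0, 0, 0, 0, 0, 4, 1, 0, 0, 0, 0, 0, 1, 0, 0, 0, 1, 0, 0, 0, 0, 0, 0, 0, 0, 0]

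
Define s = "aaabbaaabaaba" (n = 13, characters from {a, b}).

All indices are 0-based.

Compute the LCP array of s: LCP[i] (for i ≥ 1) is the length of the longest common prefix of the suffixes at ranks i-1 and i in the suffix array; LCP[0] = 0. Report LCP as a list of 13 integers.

[0, 1, 4, 2, 4, 3, 1, 3, 2, 0, 2, 3, 1]

sorted suffixes:
  #0 SA[0]=12  'a'
  #1 SA[1]=5  'aaabaaba'
  #2 SA[2]=0  'aaabbaaabaaba'
  #3 SA[3]=9  'aaba'
  #4 SA[4]=6  'aabaaba'
  #5 SA[5]=1  'aabbaaabaaba'
  #6 SA[6]=10  'aba'
  #7 SA[7]=7  'abaaba'
  #8 SA[8]=2  'abbaaabaaba'
  #9 SA[9]=11  'ba'
  #10 SA[10]=4  'baaabaaba'
  #11 SA[11]=8  'baaba'
  #12 SA[12]=3  'bbaaabaaba'

SA = [12, 5, 0, 9, 6, 1, 10, 7, 2, 11, 4, 8, 3]
i: (SA[i-1],SA[i]) lcp shared
  1: (12,5) 1 'a'
  2: (5,0) 4 'aaab'
  3: (0,9) 2 'aa'
  4: (9,6) 4 'aaba'
  5: (6,1) 3 'aab'
  6: (1,10) 1 'a'
  7: (10,7) 3 'aba'
  8: (7,2) 2 'ab'
  9: (2,11) 0 ''
  10: (11,4) 2 'ba'
  11: (4,8) 3 'baa'
  12: (8,3) 1 'b'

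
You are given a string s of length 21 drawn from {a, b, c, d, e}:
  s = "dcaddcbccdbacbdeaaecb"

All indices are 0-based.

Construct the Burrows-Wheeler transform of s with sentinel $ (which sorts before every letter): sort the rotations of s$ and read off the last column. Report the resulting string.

bebcacdccdedabcc$dabda

rank  rotation                last
    0  $dcaddcbccdbacbdeaaecb  b
    1  aaecb$dcaddcbccdbacbde  e
    2  acbdeaaecb$dcaddcbccdb  b
    3  addcbccdbacbdeaaecb$dc  c
    4  aecb$dcaddcbccdbacbdea  a
    5  b$dcaddcbccdbacbdeaaec  c
    6  bacbdeaaecb$dcaddcbccd  d
    7  bccdbacbdeaaecb$dcaddc  c
    8  bdeaaecb$dcaddcbccdbac  c
    9  caddcbccdbacbdeaaecb$d  d
   10  cb$dcaddcbccdbacbdeaae  e
   11  cbccdbacbdeaaecb$dcadd  d
   12  cbdeaaecb$dcaddcbccdba  a
   13  ccdbacbdeaaecb$dcaddcb  b
   14  cdbacbdeaaecb$dcaddcbc  c
   15  dbacbdeaaecb$dcaddcbcc  c
   16  dcaddcbccdbacbdeaaecb$  $
   17  dcbccdbacbdeaaecb$dcad  d
   18  ddcbccdbacbdeaaecb$dca  a
   19  deaaecb$dcaddcbccdbacb  b
   20  eaaecb$dcaddcbccdbacbd  d
   21  ecb$dcaddcbccdbacbdeaa  a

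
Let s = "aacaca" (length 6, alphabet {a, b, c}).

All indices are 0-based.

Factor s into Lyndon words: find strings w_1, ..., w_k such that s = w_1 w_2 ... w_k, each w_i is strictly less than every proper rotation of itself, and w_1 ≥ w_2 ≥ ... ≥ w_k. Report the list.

["aacac", "a"]

emit factor 1: 'aacac' (i=0, period=5)
emit factor 2: 'a' (i=5, period=1)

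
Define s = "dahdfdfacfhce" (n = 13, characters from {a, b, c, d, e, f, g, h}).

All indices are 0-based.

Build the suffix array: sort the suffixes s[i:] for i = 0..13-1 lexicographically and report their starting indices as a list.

[7, 1, 11, 8, 0, 5, 3, 12, 6, 4, 9, 10, 2]

rank→(start, suffix):
  0 → (7, 'acfhce')
  1 → (1, 'ahdfdfacfhce')
  2 → (11, 'ce')
  3 → (8, 'cfhce')
  4 → (0, 'dahdfdfacfhce')
  5 → (5, 'dfacfhce')
  6 → (3, 'dfdfacfhce')
  7 → (12, 'e')
  8 → (6, 'facfhce')
  9 → (4, 'fdfacfhce')
  10 → (9, 'fhce')
  11 → (10, 'hce')
  12 → (2, 'hdfdfacfhce')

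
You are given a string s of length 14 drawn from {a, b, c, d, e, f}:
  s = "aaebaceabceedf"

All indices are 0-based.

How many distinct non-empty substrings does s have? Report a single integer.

rank→(start, suffix):
  0 → (0, 'aaebaceabceedf')
  1 → (7, 'abceedf')
  2 → (4, 'aceabceedf')
  3 → (1, 'aebaceabceedf')
  4 → (3, 'baceabceedf')
  5 → (8, 'bceedf')
  6 → (5, 'ceabceedf')
  7 → (9, 'ceedf')
  8 → (12, 'df')
  9 → (6, 'eabceedf')
  10 → (2, 'ebaceabceedf')
  11 → (11, 'edf')
  12 → (10, 'eedf')
  13 → (13, 'f')

SA = [0, 7, 4, 1, 3, 8, 5, 9, 12, 6, 2, 11, 10, 13]
i: (SA[i-1],SA[i]) lcp shared
  1: (0,7) 1 'a'
  2: (7,4) 1 'a'
  3: (4,1) 1 'a'
  4: (1,3) 0 ''
  5: (3,8) 1 'b'
  6: (8,5) 0 ''
  7: (5,9) 2 'ce'
  8: (9,12) 0 ''
  9: (12,6) 0 ''
  10: (6,2) 1 'e'
  11: (2,11) 1 'e'
  12: (11,10) 1 'e'
  13: (10,13) 0 ''

n(n+1)/2 = 14·15/2 = 105
Σ LCP = 0 + 1 + 1 + 1 + 0 + 1 + 0 + 2 + 0 + 0 + 1 + 1 + 1 + 0 = 9
distinct = 105 − 9 = 96

96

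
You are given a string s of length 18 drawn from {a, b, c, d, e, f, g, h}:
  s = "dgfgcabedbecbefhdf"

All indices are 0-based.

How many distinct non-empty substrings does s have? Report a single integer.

sorted suffixes:
  #0 SA[0]=5  'abedbecbefhdf'
  #1 SA[1]=9  'becbefhdf'
  #2 SA[2]=6  'bedbecbefhdf'
  #3 SA[3]=12  'befhdf'
  #4 SA[4]=4  'cabedbecbefhdf'
  #5 SA[5]=11  'cbefhdf'
  #6 SA[6]=8  'dbecbefhdf'
  #7 SA[7]=16  'df'
  #8 SA[8]=0  'dgfgcabedbecbefhdf'
  #9 SA[9]=10  'ecbefhdf'
  #10 SA[10]=7  'edbecbefhdf'
  #11 SA[11]=13  'efhdf'
  #12 SA[12]=17  'f'
  #13 SA[13]=2  'fgcabedbecbefhdf'
  #14 SA[14]=14  'fhdf'
  #15 SA[15]=3  'gcabedbecbefhdf'
  #16 SA[16]=1  'gfgcabedbecbefhdf'
  #17 SA[17]=15  'hdf'

SA = [5, 9, 6, 12, 4, 11, 8, 16, 0, 10, 7, 13, 17, 2, 14, 3, 1, 15]
[i] adj suffixes → lcp
  [1] 5/9 → 0 ('')
  [2] 9/6 → 2 ('be')
  [3] 6/12 → 2 ('be')
  [4] 12/4 → 0 ('')
  [5] 4/11 → 1 ('c')
  [6] 11/8 → 0 ('')
  [7] 8/16 → 1 ('d')
  [8] 16/0 → 1 ('d')
  [9] 0/10 → 0 ('')
  [10] 10/7 → 1 ('e')
  [11] 7/13 → 1 ('e')
  [12] 13/17 → 0 ('')
  [13] 17/2 → 1 ('f')
  [14] 2/14 → 1 ('f')
  [15] 14/3 → 0 ('')
  [16] 3/1 → 1 ('g')
  [17] 1/15 → 0 ('')

n(n+1)/2 = 18·19/2 = 171
Σ LCP = 0 + 0 + 2 + 2 + 0 + 1 + 0 + 1 + 1 + 0 + 1 + 1 + 0 + 1 + 1 + 0 + 1 + 0 = 12
distinct = 171 − 12 = 159

159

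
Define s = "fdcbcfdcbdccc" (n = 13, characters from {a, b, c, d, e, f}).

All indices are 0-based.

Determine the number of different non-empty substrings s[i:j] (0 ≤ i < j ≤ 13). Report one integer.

74

rank | idx | suffix
   0 |   3 | bcfdcbdccc
   1 |   8 | bdccc
   2 |  12 | c
   3 |   2 | cbcfdcbdccc
   4 |   7 | cbdccc
   5 |  11 | cc
   6 |  10 | ccc
   7 |   4 | cfdcbdccc
   8 |   1 | dcbcfdcbdccc
   9 |   6 | dcbdccc
  10 |   9 | dccc
  11 |   0 | fdcbcfdcbdccc
  12 |   5 | fdcbdccc

SA = [3, 8, 12, 2, 7, 11, 10, 4, 1, 6, 9, 0, 5]
[i] adj suffixes → lcp
  [1] 3/8 → 1 ('b')
  [2] 8/12 → 0 ('')
  [3] 12/2 → 1 ('c')
  [4] 2/7 → 2 ('cb')
  [5] 7/11 → 1 ('c')
  [6] 11/10 → 2 ('cc')
  [7] 10/4 → 1 ('c')
  [8] 4/1 → 0 ('')
  [9] 1/6 → 3 ('dcb')
  [10] 6/9 → 2 ('dc')
  [11] 9/0 → 0 ('')
  [12] 0/5 → 4 ('fdcb')

n(n+1)/2 = 13·14/2 = 91
Σ LCP = 0 + 1 + 0 + 1 + 2 + 1 + 2 + 1 + 0 + 3 + 2 + 0 + 4 = 17
distinct = 91 − 17 = 74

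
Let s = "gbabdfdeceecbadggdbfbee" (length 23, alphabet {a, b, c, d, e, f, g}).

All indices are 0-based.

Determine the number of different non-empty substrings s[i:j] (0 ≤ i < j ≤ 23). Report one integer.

257

rank | idx | suffix
   0 |   2 | abdfdeceecbadggdbfbee
   1 |  13 | adggdbfbee
   2 |   1 | babdfdeceecbadggdbfbee
   3 |  12 | badggdbfbee
   4 |   3 | bdfdeceecbadggdbfbee
   5 |  20 | bee
   6 |  18 | bfbee
   7 |  11 | cbadggdbfbee
   8 |   8 | ceecbadggdbfbee
   9 |  17 | dbfbee
  10 |   6 | deceecbadggdbfbee
  11 |   4 | dfdeceecbadggdbfbee
  12 |  14 | dggdbfbee
  13 |  22 | e
  14 |  10 | ecbadggdbfbee
  15 |   7 | eceecbadggdbfbee
  16 |  21 | ee
  17 |   9 | eecbadggdbfbee
  18 |  19 | fbee
  19 |   5 | fdeceecbadggdbfbee
  20 |   0 | gbabdfdeceecbadggdbfbee
  21 |  16 | gdbfbee
  22 |  15 | ggdbfbee

SA = [2, 13, 1, 12, 3, 20, 18, 11, 8, 17, 6, 4, 14, 22, 10, 7, 21, 9, 19, 5, 0, 16, 15]
[i] adj suffixes → lcp
  [1] 2/13 → 1 ('a')
  [2] 13/1 → 0 ('')
  [3] 1/12 → 2 ('ba')
  [4] 12/3 → 1 ('b')
  [5] 3/20 → 1 ('b')
  [6] 20/18 → 1 ('b')
  [7] 18/11 → 0 ('')
  [8] 11/8 → 1 ('c')
  [9] 8/17 → 0 ('')
  [10] 17/6 → 1 ('d')
  [11] 6/4 → 1 ('d')
  [12] 4/14 → 1 ('d')
  [13] 14/22 → 0 ('')
  [14] 22/10 → 1 ('e')
  [15] 10/7 → 2 ('ec')
  [16] 7/21 → 1 ('e')
  [17] 21/9 → 2 ('ee')
  [18] 9/19 → 0 ('')
  [19] 19/5 → 1 ('f')
  [20] 5/0 → 0 ('')
  [21] 0/16 → 1 ('g')
  [22] 16/15 → 1 ('g')

n(n+1)/2 = 23·24/2 = 276
Σ LCP = 0 + 1 + 0 + 2 + 1 + 1 + 1 + 0 + 1 + 0 + 1 + 1 + 1 + 0 + 1 + 2 + 1 + 2 + 0 + 1 + 0 + 1 + 1 = 19
distinct = 276 − 19 = 257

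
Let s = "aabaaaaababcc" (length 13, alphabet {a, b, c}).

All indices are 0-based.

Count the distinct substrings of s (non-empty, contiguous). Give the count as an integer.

rank→(start, suffix):
  0 → (3, 'aaaaababcc')
  1 → (4, 'aaaababcc')
  2 → (5, 'aaababcc')
  3 → (0, 'aabaaaaababcc')
  4 → (6, 'aababcc')
  5 → (1, 'abaaaaababcc')
  6 → (7, 'ababcc')
  7 → (9, 'abcc')
  8 → (2, 'baaaaababcc')
  9 → (8, 'babcc')
  10 → (10, 'bcc')
  11 → (12, 'c')
  12 → (11, 'cc')

SA = [3, 4, 5, 0, 6, 1, 7, 9, 2, 8, 10, 12, 11]
[i] adj suffixes → lcp
  [1] 3/4 → 4 ('aaaa')
  [2] 4/5 → 3 ('aaa')
  [3] 5/0 → 2 ('aa')
  [4] 0/6 → 4 ('aaba')
  [5] 6/1 → 1 ('a')
  [6] 1/7 → 3 ('aba')
  [7] 7/9 → 2 ('ab')
  [8] 9/2 → 0 ('')
  [9] 2/8 → 2 ('ba')
  [10] 8/10 → 1 ('b')
  [11] 10/12 → 0 ('')
  [12] 12/11 → 1 ('c')

n(n+1)/2 = 13·14/2 = 91
Σ LCP = 0 + 4 + 3 + 2 + 4 + 1 + 3 + 2 + 0 + 2 + 1 + 0 + 1 = 23
distinct = 91 − 23 = 68

68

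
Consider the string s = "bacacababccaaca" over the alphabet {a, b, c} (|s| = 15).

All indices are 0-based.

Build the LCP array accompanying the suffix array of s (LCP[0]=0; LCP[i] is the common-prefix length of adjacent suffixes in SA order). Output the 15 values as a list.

[0, 1, 1, 2, 1, 3, 3, 0, 2, 1, 0, 2, 2, 2, 1]

rank | idx | suffix
   0 |  14 | a
   1 |  11 | aaca
   2 |   5 | ababccaaca
   3 |   7 | abccaaca
   4 |  12 | aca
   5 |   3 | acababccaaca
   6 |   1 | acacababccaaca
   7 |   6 | babccaaca
   8 |   0 | bacacababccaaca
   9 |   8 | bccaaca
  10 |  13 | ca
  11 |  10 | caaca
  12 |   4 | cababccaaca
  13 |   2 | cacababccaaca
  14 |   9 | ccaaca

SA = [14, 11, 5, 7, 12, 3, 1, 6, 0, 8, 13, 10, 4, 2, 9]
i: (SA[i-1],SA[i]) lcp shared
  1: (14,11) 1 'a'
  2: (11,5) 1 'a'
  3: (5,7) 2 'ab'
  4: (7,12) 1 'a'
  5: (12,3) 3 'aca'
  6: (3,1) 3 'aca'
  7: (1,6) 0 ''
  8: (6,0) 2 'ba'
  9: (0,8) 1 'b'
  10: (8,13) 0 ''
  11: (13,10) 2 'ca'
  12: (10,4) 2 'ca'
  13: (4,2) 2 'ca'
  14: (2,9) 1 'c'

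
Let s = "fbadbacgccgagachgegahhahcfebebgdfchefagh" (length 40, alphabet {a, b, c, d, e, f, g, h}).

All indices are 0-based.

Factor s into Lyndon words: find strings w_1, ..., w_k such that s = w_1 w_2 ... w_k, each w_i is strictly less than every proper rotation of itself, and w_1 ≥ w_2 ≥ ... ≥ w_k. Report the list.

["f", "b", "adb", "acgccgagachgegahhahcfebebgdfchefagh"]

emit factor 1: 'f' (i=0, period=1)
emit factor 2: 'b' (i=1, period=1)
emit factor 3: 'adb' (i=2, period=3)
emit factor 4: 'acgccgagachgegahhahcfebebgdfchefagh' (i=5, period=35)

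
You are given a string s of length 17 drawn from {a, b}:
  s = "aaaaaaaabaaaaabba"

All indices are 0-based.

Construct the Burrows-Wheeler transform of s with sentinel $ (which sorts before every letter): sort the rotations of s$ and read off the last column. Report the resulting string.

ab$aaabaaaaaaaabaa

rank  rotation            last
    0  $aaaaaaaabaaaaabba  a
    1  a$aaaaaaaabaaaaabb  b
    2  aaaaaaaabaaaaabba$  $
    3  aaaaaaabaaaaabba$a  a
    4  aaaaaabaaaaabba$aa  a
    5  aaaaabaaaaabba$aaa  a
    6  aaaaabba$aaaaaaaab  b
    7  aaaabaaaaabba$aaaa  a
    8  aaaabba$aaaaaaaaba  a
    9  aaabaaaaabba$aaaaa  a
   10  aaabba$aaaaaaaabaa  a
   11  aabaaaaabba$aaaaaa  a
   12  aabba$aaaaaaaabaaa  a
   13  abaaaaabba$aaaaaaa  a
   14  abba$aaaaaaaabaaaa  a
   15  ba$aaaaaaaabaaaaab  b
   16  baaaaabba$aaaaaaaa  a
   17  bba$aaaaaaaabaaaaa  a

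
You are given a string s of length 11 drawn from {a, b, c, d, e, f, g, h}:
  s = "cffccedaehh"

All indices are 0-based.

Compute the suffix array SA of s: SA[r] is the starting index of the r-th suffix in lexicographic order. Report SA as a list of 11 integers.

rank | idx | suffix
   0 |   7 | aehh
   1 |   3 | ccedaehh
   2 |   4 | cedaehh
   3 |   0 | cffccedaehh
   4 |   6 | daehh
   5 |   5 | edaehh
   6 |   8 | ehh
   7 |   2 | fccedaehh
   8 |   1 | ffccedaehh
   9 |  10 | h
  10 |   9 | hh

[7, 3, 4, 0, 6, 5, 8, 2, 1, 10, 9]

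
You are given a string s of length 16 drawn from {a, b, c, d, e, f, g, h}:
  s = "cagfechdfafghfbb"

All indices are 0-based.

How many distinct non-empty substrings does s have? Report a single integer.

128

sorted suffixes:
  #0 SA[0]=9  'afghfbb'
  #1 SA[1]=1  'agfechdfafghfbb'
  #2 SA[2]=15  'b'
  #3 SA[3]=14  'bb'
  #4 SA[4]=0  'cagfechdfafghfbb'
  #5 SA[5]=5  'chdfafghfbb'
  #6 SA[6]=7  'dfafghfbb'
  #7 SA[7]=4  'echdfafghfbb'
  #8 SA[8]=8  'fafghfbb'
  #9 SA[9]=13  'fbb'
  #10 SA[10]=3  'fechdfafghfbb'
  #11 SA[11]=10  'fghfbb'
  #12 SA[12]=2  'gfechdfafghfbb'
  #13 SA[13]=11  'ghfbb'
  #14 SA[14]=6  'hdfafghfbb'
  #15 SA[15]=12  'hfbb'

SA = [9, 1, 15, 14, 0, 5, 7, 4, 8, 13, 3, 10, 2, 11, 6, 12]
[i] adj suffixes → lcp
  [1] 9/1 → 1 ('a')
  [2] 1/15 → 0 ('')
  [3] 15/14 → 1 ('b')
  [4] 14/0 → 0 ('')
  [5] 0/5 → 1 ('c')
  [6] 5/7 → 0 ('')
  [7] 7/4 → 0 ('')
  [8] 4/8 → 0 ('')
  [9] 8/13 → 1 ('f')
  [10] 13/3 → 1 ('f')
  [11] 3/10 → 1 ('f')
  [12] 10/2 → 0 ('')
  [13] 2/11 → 1 ('g')
  [14] 11/6 → 0 ('')
  [15] 6/12 → 1 ('h')

n(n+1)/2 = 16·17/2 = 136
Σ LCP = 0 + 1 + 0 + 1 + 0 + 1 + 0 + 0 + 0 + 1 + 1 + 1 + 0 + 1 + 0 + 1 = 8
distinct = 136 − 8 = 128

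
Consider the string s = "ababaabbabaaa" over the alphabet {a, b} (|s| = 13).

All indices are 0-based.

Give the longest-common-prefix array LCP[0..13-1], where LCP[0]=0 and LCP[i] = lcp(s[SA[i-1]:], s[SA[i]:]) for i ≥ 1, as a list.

[0, 1, 2, 2, 1, 4, 3, 2, 0, 3, 2, 5, 1]

rank | idx | suffix
   0 |  12 | a
   1 |  11 | aa
   2 |  10 | aaa
   3 |   4 | aabbabaaa
   4 |   8 | abaaa
   5 |   2 | abaabbabaaa
   6 |   0 | ababaabbabaaa
   7 |   5 | abbabaaa
   8 |   9 | baaa
   9 |   3 | baabbabaaa
  10 |   7 | babaaa
  11 |   1 | babaabbabaaa
  12 |   6 | bbabaaa

SA = [12, 11, 10, 4, 8, 2, 0, 5, 9, 3, 7, 1, 6]
rank  pair      lcp
   1  s[12:],s[11:]  1  'a'
   2  s[11:],s[10:]  2  'aa'
   3  s[10:],s[4:]  2  'aa'
   4  s[4:],s[8:]  1  'a'
   5  s[8:],s[2:]  4  'abaa'
   6  s[2:],s[0:]  3  'aba'
   7  s[0:],s[5:]  2  'ab'
   8  s[5:],s[9:]  0  ''
   9  s[9:],s[3:]  3  'baa'
  10  s[3:],s[7:]  2  'ba'
  11  s[7:],s[1:]  5  'babaa'
  12  s[1:],s[6:]  1  'b'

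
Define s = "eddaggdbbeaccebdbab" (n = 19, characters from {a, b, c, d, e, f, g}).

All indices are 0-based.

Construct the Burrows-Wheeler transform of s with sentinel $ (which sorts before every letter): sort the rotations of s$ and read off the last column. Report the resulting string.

bbedaddebacdbgebc$ga

rank  rotation              last
    0  $eddaggdbbeaccebdbab  b
    1  ab$eddaggdbbeaccebdb  b
    2  accebdbab$eddaggdbbe  e
    3  aggdbbeaccebdbab$edd  d
    4  b$eddaggdbbeaccebdba  a
    5  bab$eddaggdbbeaccebd  d
    6  bbeaccebdbab$eddaggd  d
    7  bdbab$eddaggdbbeacce  e
    8  beaccebdbab$eddaggdb  b
    9  ccebdbab$eddaggdbbea  a
   10  cebdbab$eddaggdbbeac  c
   11  daggdbbeaccebdbab$ed  d
   12  dbab$eddaggdbbeacceb  b
   13  dbbeaccebdbab$eddagg  g
   14  ddaggdbbeaccebdbab$e  e
   15  eaccebdbab$eddaggdbb  b
   16  ebdbab$eddaggdbbeacc  c
   17  eddaggdbbeaccebdbab$  $
   18  gdbbeaccebdbab$eddag  g
   19  ggdbbeaccebdbab$edda  a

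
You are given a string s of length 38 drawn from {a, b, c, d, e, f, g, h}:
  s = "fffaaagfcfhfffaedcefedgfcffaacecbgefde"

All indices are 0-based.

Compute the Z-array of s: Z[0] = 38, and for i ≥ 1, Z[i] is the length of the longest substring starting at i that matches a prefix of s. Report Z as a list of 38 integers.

Z[0]=38
i=1: outside box; Z[1]=2 extend→box=[1,3)
i=2: min(r-i=1, Z[1]=2)=1; Z[2]=1
i=3: outside box; Z[3]=0
i=4: outside box; Z[4]=0
i=5: outside box; Z[5]=0
i=6: outside box; Z[6]=0
i=7: outside box; Z[7]=1 extend→box=[7,8)
i=8: outside box; Z[8]=0
i=9: outside box; Z[9]=1 extend→box=[9,10)
i=10: outside box; Z[10]=0
i=11: outside box; Z[11]=4 extend→box=[11,15)
i=12: min(r-i=3, Z[1]=2)=2; Z[12]=2
i=13: min(r-i=2, Z[2]=1)=1; Z[13]=1
i=14: min(r-i=1, Z[3]=0)=0; Z[14]=0
i=15: outside box; Z[15]=0
i=16: outside box; Z[16]=0
i=17: outside box; Z[17]=0
i=18: outside box; Z[18]=0
i=19: outside box; Z[19]=1 extend→box=[19,20)
i=20: outside box; Z[20]=0
i=21: outside box; Z[21]=0
i=22: outside box; Z[22]=0
i=23: outside box; Z[23]=1 extend→box=[23,24)
i=24: outside box; Z[24]=0
i=25: outside box; Z[25]=2 extend→box=[25,27)
i=26: min(r-i=1, Z[1]=2)=1; Z[26]=1
i=27: outside box; Z[27]=0
i=28: outside box; Z[28]=0
i=29: outside box; Z[29]=0
i=30: outside box; Z[30]=0
i=31: outside box; Z[31]=0
i=32: outside box; Z[32]=0
i=33: outside box; Z[33]=0
i=34: outside box; Z[34]=0
i=35: outside box; Z[35]=1 extend→box=[35,36)
i=36: outside box; Z[36]=0
i=37: outside box; Z[37]=0

[38, 2, 1, 0, 0, 0, 0, 1, 0, 1, 0, 4, 2, 1, 0, 0, 0, 0, 0, 1, 0, 0, 0, 1, 0, 2, 1, 0, 0, 0, 0, 0, 0, 0, 0, 1, 0, 0]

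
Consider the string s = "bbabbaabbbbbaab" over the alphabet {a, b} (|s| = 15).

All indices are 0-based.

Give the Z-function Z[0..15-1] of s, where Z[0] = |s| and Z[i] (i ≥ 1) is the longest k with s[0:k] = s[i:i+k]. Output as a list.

Z[0]=15
i=1: outside box; Z[1]=1 grow→box=[1,2)
i=2: outside box; Z[2]=0
i=3: outside box; Z[3]=3 grow→box=[3,6)
i=4: min(r-i=2, Z[1]=1)=1; Z[4]=1
i=5: min(r-i=1, Z[2]=0)=0; Z[5]=0
i=6: outside box; Z[6]=0
i=7: outside box; Z[7]=2 grow→box=[7,9)
i=8: min(r-i=1, Z[1]=1)=1; Z[8]=2 grow→box=[8,10)
i=9: min(r-i=1, Z[1]=1)=1; Z[9]=2 grow→box=[9,11)
i=10: min(r-i=1, Z[1]=1)=1; Z[10]=3 grow→box=[10,13)
i=11: min(r-i=2, Z[1]=1)=1; Z[11]=1
i=12: min(r-i=1, Z[2]=0)=0; Z[12]=0
i=13: outside box; Z[13]=0
i=14: outside box; Z[14]=1 grow→box=[14,15)

[15, 1, 0, 3, 1, 0, 0, 2, 2, 2, 3, 1, 0, 0, 1]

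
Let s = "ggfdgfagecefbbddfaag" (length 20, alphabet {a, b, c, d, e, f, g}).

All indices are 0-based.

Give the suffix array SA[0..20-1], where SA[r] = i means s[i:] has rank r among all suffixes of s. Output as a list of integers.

rank→(start, suffix):
  0 → (17, 'aag')
  1 → (18, 'ag')
  2 → (6, 'agecefbbddfaag')
  3 → (12, 'bbddfaag')
  4 → (13, 'bddfaag')
  5 → (9, 'cefbbddfaag')
  6 → (14, 'ddfaag')
  7 → (15, 'dfaag')
  8 → (3, 'dgfagecefbbddfaag')
  9 → (8, 'ecefbbddfaag')
  10 → (10, 'efbbddfaag')
  11 → (16, 'faag')
  12 → (5, 'fagecefbbddfaag')
  13 → (11, 'fbbddfaag')
  14 → (2, 'fdgfagecefbbddfaag')
  15 → (19, 'g')
  16 → (7, 'gecefbbddfaag')
  17 → (4, 'gfagecefbbddfaag')
  18 → (1, 'gfdgfagecefbbddfaag')
  19 → (0, 'ggfdgfagecefbbddfaag')

[17, 18, 6, 12, 13, 9, 14, 15, 3, 8, 10, 16, 5, 11, 2, 19, 7, 4, 1, 0]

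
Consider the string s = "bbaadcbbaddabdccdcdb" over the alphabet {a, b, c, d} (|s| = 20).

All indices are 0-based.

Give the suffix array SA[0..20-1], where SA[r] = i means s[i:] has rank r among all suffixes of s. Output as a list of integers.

[2, 11, 3, 8, 19, 1, 7, 0, 6, 12, 5, 14, 17, 15, 10, 18, 4, 13, 16, 9]

rank | idx | suffix
   0 |   2 | aadcbbaddabdccdcdb
   1 |  11 | abdccdcdb
   2 |   3 | adcbbaddabdccdcdb
   3 |   8 | addabdccdcdb
   4 |  19 | b
   5 |   1 | baadcbbaddabdccdcdb
   6 |   7 | baddabdccdcdb
   7 |   0 | bbaadcbbaddabdccdcdb
   8 |   6 | bbaddabdccdcdb
   9 |  12 | bdccdcdb
  10 |   5 | cbbaddabdccdcdb
  11 |  14 | ccdcdb
  12 |  17 | cdb
  13 |  15 | cdcdb
  14 |  10 | dabdccdcdb
  15 |  18 | db
  16 |   4 | dcbbaddabdccdcdb
  17 |  13 | dccdcdb
  18 |  16 | dcdb
  19 |   9 | ddabdccdcdb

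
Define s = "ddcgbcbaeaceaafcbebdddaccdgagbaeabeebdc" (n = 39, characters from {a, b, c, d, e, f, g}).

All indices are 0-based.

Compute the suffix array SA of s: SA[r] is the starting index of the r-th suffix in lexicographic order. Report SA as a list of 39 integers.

rank→(start, suffix):
  0 → (12, 'aafcbebdddaccdgagbaeabeebdc')
  1 → (32, 'abeebdc')
  2 → (22, 'accdgagbaeabeebdc')
  3 → (9, 'aceaafcbebdddaccdgagbaeabeebdc')
  4 → (30, 'aeabeebdc')
  5 → (7, 'aeaceaafcbebdddaccdgagbaeabeebdc')
  6 → (13, 'afcbebdddaccdgagbaeabeebdc')
  7 → (27, 'agbaeabeebdc')
  8 → (29, 'baeabeebdc')
  9 → (6, 'baeaceaafcbebdddaccdgagbaeabeebdc')
  10 → (4, 'bcbaeaceaafcbebdddaccdgagbaeabeebdc')
  11 → (36, 'bdc')
  12 → (18, 'bdddaccdgagbaeabeebdc')
  13 → (16, 'bebdddaccdgagbaeabeebdc')
  14 → (33, 'beebdc')
  15 → (38, 'c')
  16 → (5, 'cbaeaceaafcbebdddaccdgagbaeabeebdc')
  17 → (15, 'cbebdddaccdgagbaeabeebdc')
  18 → (23, 'ccdgagbaeabeebdc')
  19 → (24, 'cdgagbaeabeebdc')
  20 → (10, 'ceaafcbebdddaccdgagbaeabeebdc')
  21 → (2, 'cgbcbaeaceaafcbebdddaccdgagbaeabeebdc')
  22 → (21, 'daccdgagbaeabeebdc')
  23 → (37, 'dc')
  24 → (1, 'dcgbcbaeaceaafcbebdddaccdgagbaeabeebdc')
  25 → (20, 'ddaccdgagbaeabeebdc')
  26 → (0, 'ddcgbcbaeaceaafcbebdddaccdgagbaeabeebdc')
  27 → (19, 'dddaccdgagbaeabeebdc')
  28 → (25, 'dgagbaeabeebdc')
  29 → (11, 'eaafcbebdddaccdgagbaeabeebdc')
  30 → (31, 'eabeebdc')
  31 → (8, 'eaceaafcbebdddaccdgagbaeabeebdc')
  32 → (35, 'ebdc')
  33 → (17, 'ebdddaccdgagbaeabeebdc')
  34 → (34, 'eebdc')
  35 → (14, 'fcbebdddaccdgagbaeabeebdc')
  36 → (26, 'gagbaeabeebdc')
  37 → (28, 'gbaeabeebdc')
  38 → (3, 'gbcbaeaceaafcbebdddaccdgagbaeabeebdc')

[12, 32, 22, 9, 30, 7, 13, 27, 29, 6, 4, 36, 18, 16, 33, 38, 5, 15, 23, 24, 10, 2, 21, 37, 1, 20, 0, 19, 25, 11, 31, 8, 35, 17, 34, 14, 26, 28, 3]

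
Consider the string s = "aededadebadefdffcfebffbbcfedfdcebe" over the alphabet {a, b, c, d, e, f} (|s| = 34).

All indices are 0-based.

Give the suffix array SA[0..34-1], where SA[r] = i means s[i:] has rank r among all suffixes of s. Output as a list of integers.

[5, 9, 0, 8, 22, 23, 32, 19, 30, 16, 24, 4, 29, 6, 2, 10, 27, 13, 33, 7, 31, 18, 3, 1, 26, 11, 21, 15, 28, 12, 17, 25, 20, 14]

rank→(start, suffix):
  0 → (5, 'adebadefdffcfebffbbcfedfdcebe')
  1 → (9, 'adefdffcfebffbbcfedfdcebe')
  2 → (0, 'aededadebadefdffcfebffbbcfedfdcebe')
  3 → (8, 'badefdffcfebffbbcfedfdcebe')
  4 → (22, 'bbcfedfdcebe')
  5 → (23, 'bcfedfdcebe')
  6 → (32, 'be')
  7 → (19, 'bffbbcfedfdcebe')
  8 → (30, 'cebe')
  9 → (16, 'cfebffbbcfedfdcebe')
  10 → (24, 'cfedfdcebe')
  11 → (4, 'dadebadefdffcfebffbbcfedfdcebe')
  12 → (29, 'dcebe')
  13 → (6, 'debadefdffcfebffbbcfedfdcebe')
  14 → (2, 'dedadebadefdffcfebffbbcfedfdcebe')
  15 → (10, 'defdffcfebffbbcfedfdcebe')
  16 → (27, 'dfdcebe')
  17 → (13, 'dffcfebffbbcfedfdcebe')
  18 → (33, 'e')
  19 → (7, 'ebadefdffcfebffbbcfedfdcebe')
  20 → (31, 'ebe')
  21 → (18, 'ebffbbcfedfdcebe')
  22 → (3, 'edadebadefdffcfebffbbcfedfdcebe')
  23 → (1, 'ededadebadefdffcfebffbbcfedfdcebe')
  24 → (26, 'edfdcebe')
  25 → (11, 'efdffcfebffbbcfedfdcebe')
  26 → (21, 'fbbcfedfdcebe')
  27 → (15, 'fcfebffbbcfedfdcebe')
  28 → (28, 'fdcebe')
  29 → (12, 'fdffcfebffbbcfedfdcebe')
  30 → (17, 'febffbbcfedfdcebe')
  31 → (25, 'fedfdcebe')
  32 → (20, 'ffbbcfedfdcebe')
  33 → (14, 'ffcfebffbbcfedfdcebe')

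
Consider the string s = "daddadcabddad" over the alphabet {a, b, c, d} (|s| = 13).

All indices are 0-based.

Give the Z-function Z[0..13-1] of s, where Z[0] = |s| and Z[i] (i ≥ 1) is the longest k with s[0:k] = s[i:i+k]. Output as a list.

[13, 0, 1, 3, 0, 1, 0, 0, 0, 1, 3, 0, 1]

Z[0]=13
i=1: outside box; Z[1]=0
i=2: outside box; Z[2]=1 extend→box=[2,3)
i=3: outside box; Z[3]=3 extend→box=[3,6)
i=4: min(r-i=2, Z[1]=0)=0; Z[4]=0
i=5: min(r-i=1, Z[2]=1)=1; Z[5]=1
i=6: outside box; Z[6]=0
i=7: outside box; Z[7]=0
i=8: outside box; Z[8]=0
i=9: outside box; Z[9]=1 extend→box=[9,10)
i=10: outside box; Z[10]=3 extend→box=[10,13)
i=11: min(r-i=2, Z[1]=0)=0; Z[11]=0
i=12: min(r-i=1, Z[2]=1)=1; Z[12]=1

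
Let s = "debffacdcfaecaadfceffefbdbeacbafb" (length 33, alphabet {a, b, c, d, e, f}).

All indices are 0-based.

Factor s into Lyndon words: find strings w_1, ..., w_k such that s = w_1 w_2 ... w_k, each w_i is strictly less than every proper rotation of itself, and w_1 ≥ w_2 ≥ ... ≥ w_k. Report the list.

["de", "bff", "acdcfaec", "aadfceffefbdbeacbafb"]

emit factor 1: 'de' (i=0, period=2)
emit factor 2: 'bff' (i=2, period=3)
emit factor 3: 'acdcfaec' (i=5, period=8)
emit factor 4: 'aadfceffefbdbeacbafb' (i=13, period=20)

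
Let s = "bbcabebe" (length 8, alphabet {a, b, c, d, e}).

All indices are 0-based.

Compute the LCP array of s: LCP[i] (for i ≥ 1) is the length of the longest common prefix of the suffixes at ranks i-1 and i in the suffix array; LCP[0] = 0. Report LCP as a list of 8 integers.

rank→(start, suffix):
  0 → (3, 'abebe')
  1 → (0, 'bbcabebe')
  2 → (1, 'bcabebe')
  3 → (6, 'be')
  4 → (4, 'bebe')
  5 → (2, 'cabebe')
  6 → (7, 'e')
  7 → (5, 'ebe')

SA = [3, 0, 1, 6, 4, 2, 7, 5]
i: (SA[i-1],SA[i]) lcp shared
  1: (3,0) 0 ''
  2: (0,1) 1 'b'
  3: (1,6) 1 'b'
  4: (6,4) 2 'be'
  5: (4,2) 0 ''
  6: (2,7) 0 ''
  7: (7,5) 1 'e'

[0, 0, 1, 1, 2, 0, 0, 1]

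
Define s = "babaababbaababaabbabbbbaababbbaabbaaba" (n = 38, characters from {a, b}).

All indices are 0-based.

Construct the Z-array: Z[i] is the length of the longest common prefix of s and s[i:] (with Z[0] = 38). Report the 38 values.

Z[0]=38
i=1: i≥r, start 0; Z[1]=0
i=2: i≥r, start 0; Z[2]=2 extend→box=[2,4)
i=3: min(r-i=1, Z[1]=0)=0; Z[3]=0
i=4: i≥r, start 0; Z[4]=0
i=5: i≥r, start 0; Z[5]=3 extend→box=[5,8)
i=6: min(r-i=2, Z[1]=0)=0; Z[6]=0
i=7: min(r-i=1, Z[2]=2)=1; Z[7]=1
i=8: i≥r, start 0; Z[8]=2 extend→box=[8,10)
i=9: min(r-i=1, Z[1]=0)=0; Z[9]=0
i=10: i≥r, start 0; Z[10]=0
i=11: i≥r, start 0; Z[11]=6 extend→box=[11,17)
i=12: min(r-i=5, Z[1]=0)=0; Z[12]=0
i=13: min(r-i=4, Z[2]=2)=2; Z[13]=2
i=14: min(r-i=3, Z[3]=0)=0; Z[14]=0
i=15: min(r-i=2, Z[4]=0)=0; Z[15]=0
i=16: min(r-i=1, Z[5]=3)=1; Z[16]=1
i=17: i≥r, start 0; Z[17]=3 extend→box=[17,20)
i=18: min(r-i=2, Z[1]=0)=0; Z[18]=0
i=19: min(r-i=1, Z[2]=2)=1; Z[19]=1
i=20: i≥r, start 0; Z[20]=1 extend→box=[20,21)
i=21: i≥r, start 0; Z[21]=1 extend→box=[21,22)
i=22: i≥r, start 0; Z[22]=2 extend→box=[22,24)
i=23: min(r-i=1, Z[1]=0)=0; Z[23]=0
i=24: i≥r, start 0; Z[24]=0
i=25: i≥r, start 0; Z[25]=3 extend→box=[25,28)
i=26: min(r-i=2, Z[1]=0)=0; Z[26]=0
i=27: min(r-i=1, Z[2]=2)=1; Z[27]=1
i=28: i≥r, start 0; Z[28]=1 extend→box=[28,29)
i=29: i≥r, start 0; Z[29]=2 extend→box=[29,31)
i=30: min(r-i=1, Z[1]=0)=0; Z[30]=0
i=31: i≥r, start 0; Z[31]=0
i=32: i≥r, start 0; Z[32]=1 extend→box=[32,33)
i=33: i≥r, start 0; Z[33]=2 extend→box=[33,35)
i=34: min(r-i=1, Z[1]=0)=0; Z[34]=0
i=35: i≥r, start 0; Z[35]=0
i=36: i≥r, start 0; Z[36]=2 extend→box=[36,38)
i=37: min(r-i=1, Z[1]=0)=0; Z[37]=0

[38, 0, 2, 0, 0, 3, 0, 1, 2, 0, 0, 6, 0, 2, 0, 0, 1, 3, 0, 1, 1, 1, 2, 0, 0, 3, 0, 1, 1, 2, 0, 0, 1, 2, 0, 0, 2, 0]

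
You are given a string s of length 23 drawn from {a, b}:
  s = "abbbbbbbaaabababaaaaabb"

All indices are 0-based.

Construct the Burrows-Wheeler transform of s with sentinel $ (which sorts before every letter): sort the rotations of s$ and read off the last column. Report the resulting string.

rank  rotation                  last
    0  $abbbbbbbaaabababaaaaabb  b
    1  aaaaabb$abbbbbbbaaababab  b
    2  aaaabb$abbbbbbbaaabababa  a
    3  aaabababaaaaabb$abbbbbbb  b
    4  aaabb$abbbbbbbaaabababaa  a
    5  aabababaaaaabb$abbbbbbba  a
    6  aabb$abbbbbbbaaabababaaa  a
    7  abaaaaabb$abbbbbbbaaabab  b
    8  ababaaaaabb$abbbbbbbaaab  b
    9  abababaaaaabb$abbbbbbbaa  a
   10  abb$abbbbbbbaaabababaaaa  a
   11  abbbbbbbaaabababaaaaabb$  $
   12  b$abbbbbbbaaabababaaaaab  b
   13  baaaaabb$abbbbbbbaaababa  a
   14  baaabababaaaaabb$abbbbbb  b
   15  babaaaaabb$abbbbbbbaaaba  a
   16  bababaaaaabb$abbbbbbbaaa  a
   17  bb$abbbbbbbaaabababaaaaa  a
   18  bbaaabababaaaaabb$abbbbb  b
   19  bbbaaabababaaaaabb$abbbb  b
   20  bbbbaaabababaaaaabb$abbb  b
   21  bbbbbaaabababaaaaabb$abb  b
   22  bbbbbbaaabababaaaaabb$ab  b
   23  bbbbbbbaaabababaaaaabb$a  a

bbabaaabbaa$babaaabbbbba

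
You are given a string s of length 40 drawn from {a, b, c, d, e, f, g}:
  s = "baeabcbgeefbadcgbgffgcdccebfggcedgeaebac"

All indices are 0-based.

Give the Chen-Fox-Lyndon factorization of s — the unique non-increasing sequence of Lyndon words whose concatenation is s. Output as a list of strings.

emit factor 1: 'b' (i=0, period=1)
emit factor 2: 'ae' (i=1, period=2)
emit factor 3: 'abcbgeefbadcgbgffgcdccebfggcedgeaebac' (i=3, period=37)

["b", "ae", "abcbgeefbadcgbgffgcdccebfggcedgeaebac"]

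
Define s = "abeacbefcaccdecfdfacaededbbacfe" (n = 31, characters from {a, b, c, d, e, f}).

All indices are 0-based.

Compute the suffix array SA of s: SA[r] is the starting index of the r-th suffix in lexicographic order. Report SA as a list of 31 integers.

sorted suffixes:
  #0 SA[0]=0  'abeacbefcaccdecfdfacaededbbacfe'
  #1 SA[1]=18  'acaededbbacfe'
  #2 SA[2]=3  'acbefcaccdecfdfacaededbbacfe'
  #3 SA[3]=9  'accdecfdfacaededbbacfe'
  #4 SA[4]=27  'acfe'
  #5 SA[5]=20  'aededbbacfe'
  #6 SA[6]=26  'bacfe'
  #7 SA[7]=25  'bbacfe'
  #8 SA[8]=1  'beacbefcaccdecfdfacaededbbacfe'
  #9 SA[9]=5  'befcaccdecfdfacaededbbacfe'
  #10 SA[10]=8  'caccdecfdfacaededbbacfe'
  #11 SA[11]=19  'caededbbacfe'
  #12 SA[12]=4  'cbefcaccdecfdfacaededbbacfe'
  #13 SA[13]=10  'ccdecfdfacaededbbacfe'
  #14 SA[14]=11  'cdecfdfacaededbbacfe'
  #15 SA[15]=14  'cfdfacaededbbacfe'
  #16 SA[16]=28  'cfe'
  #17 SA[17]=24  'dbbacfe'
  #18 SA[18]=12  'decfdfacaededbbacfe'
  #19 SA[19]=22  'dedbbacfe'
  #20 SA[20]=16  'dfacaededbbacfe'
  #21 SA[21]=30  'e'
  #22 SA[22]=2  'eacbefcaccdecfdfacaededbbacfe'
  #23 SA[23]=13  'ecfdfacaededbbacfe'
  #24 SA[24]=23  'edbbacfe'
  #25 SA[25]=21  'ededbbacfe'
  #26 SA[26]=6  'efcaccdecfdfacaededbbacfe'
  #27 SA[27]=17  'facaededbbacfe'
  #28 SA[28]=7  'fcaccdecfdfacaededbbacfe'
  #29 SA[29]=15  'fdfacaededbbacfe'
  #30 SA[30]=29  'fe'

[0, 18, 3, 9, 27, 20, 26, 25, 1, 5, 8, 19, 4, 10, 11, 14, 28, 24, 12, 22, 16, 30, 2, 13, 23, 21, 6, 17, 7, 15, 29]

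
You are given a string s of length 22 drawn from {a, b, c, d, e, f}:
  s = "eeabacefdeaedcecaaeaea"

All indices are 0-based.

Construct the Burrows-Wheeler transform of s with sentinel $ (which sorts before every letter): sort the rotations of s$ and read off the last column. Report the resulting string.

rank  rotation                 last
    0  $eeabacefdeaedcecaaeaea  a
    1  a$eeabacefdeaedcecaaeae  e
    2  aaeaea$eeabacefdeaedcec  c
    3  abacefdeaedcecaaeaea$ee  e
    4  acefdeaedcecaaeaea$eeab  b
    5  aea$eeabacefdeaedcecaae  e
    6  aeaea$eeabacefdeaedceca  a
    7  aedcecaaeaea$eeabacefde  e
    8  bacefdeaedcecaaeaea$eea  a
    9  caaeaea$eeabacefdeaedce  e
   10  cecaaeaea$eeabacefdeaed  d
   11  cefdeaedcecaaeaea$eeaba  a
   12  dcecaaeaea$eeabacefdeae  e
   13  deaedcecaaeaea$eeabacef  f
   14  ea$eeabacefdeaedcecaaea  a
   15  eabacefdeaedcecaaeaea$e  e
   16  eaea$eeabacefdeaedcecaa  a
   17  eaedcecaaeaea$eeabacefd  d
   18  ecaaeaea$eeabacefdeaedc  c
   19  edcecaaeaea$eeabacefdea  a
   20  eeabacefdeaedcecaaeaea$  $
   21  efdeaedcecaaeaea$eeabac  c
   22  fdeaedcecaaeaea$eeabace  e

aecebeaeaedaefaeadca$ce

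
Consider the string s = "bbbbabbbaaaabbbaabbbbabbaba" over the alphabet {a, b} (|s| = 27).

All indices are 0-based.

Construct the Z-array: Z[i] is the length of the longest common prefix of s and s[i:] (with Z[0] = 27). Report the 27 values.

[27, 3, 2, 1, 0, 3, 2, 1, 0, 0, 0, 0, 3, 2, 1, 0, 0, 7, 3, 2, 1, 0, 2, 1, 0, 1, 0]

Z[0]=27
i=1: i≥r, start 0; Z[1]=3 scan→box=[1,4)
i=2: min(r-i=2, Z[1]=3)=2; Z[2]=2
i=3: min(r-i=1, Z[2]=2)=1; Z[3]=1
i=4: i≥r, start 0; Z[4]=0
i=5: i≥r, start 0; Z[5]=3 scan→box=[5,8)
i=6: min(r-i=2, Z[1]=3)=2; Z[6]=2
i=7: min(r-i=1, Z[2]=2)=1; Z[7]=1
i=8: i≥r, start 0; Z[8]=0
i=9: i≥r, start 0; Z[9]=0
i=10: i≥r, start 0; Z[10]=0
i=11: i≥r, start 0; Z[11]=0
i=12: i≥r, start 0; Z[12]=3 scan→box=[12,15)
i=13: min(r-i=2, Z[1]=3)=2; Z[13]=2
i=14: min(r-i=1, Z[2]=2)=1; Z[14]=1
i=15: i≥r, start 0; Z[15]=0
i=16: i≥r, start 0; Z[16]=0
i=17: i≥r, start 0; Z[17]=7 scan→box=[17,24)
i=18: min(r-i=6, Z[1]=3)=3; Z[18]=3
i=19: min(r-i=5, Z[2]=2)=2; Z[19]=2
i=20: min(r-i=4, Z[3]=1)=1; Z[20]=1
i=21: min(r-i=3, Z[4]=0)=0; Z[21]=0
i=22: min(r-i=2, Z[5]=3)=2; Z[22]=2
i=23: min(r-i=1, Z[6]=2)=1; Z[23]=1
i=24: i≥r, start 0; Z[24]=0
i=25: i≥r, start 0; Z[25]=1 scan→box=[25,26)
i=26: i≥r, start 0; Z[26]=0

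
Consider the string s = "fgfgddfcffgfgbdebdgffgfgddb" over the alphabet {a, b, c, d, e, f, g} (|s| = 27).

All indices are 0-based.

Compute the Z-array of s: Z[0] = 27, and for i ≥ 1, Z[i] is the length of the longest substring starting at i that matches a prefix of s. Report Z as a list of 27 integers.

Z[0]=27
i=1: outside box; Z[1]=0
i=2: outside box; Z[2]=2 scan→box=[2,4)
i=3: min(r-i=1, Z[1]=0)=0; Z[3]=0
i=4: outside box; Z[4]=0
i=5: outside box; Z[5]=0
i=6: outside box; Z[6]=1 scan→box=[6,7)
i=7: outside box; Z[7]=0
i=8: outside box; Z[8]=1 scan→box=[8,9)
i=9: outside box; Z[9]=4 scan→box=[9,13)
i=10: min(r-i=3, Z[1]=0)=0; Z[10]=0
i=11: min(r-i=2, Z[2]=2)=2; Z[11]=2
i=12: min(r-i=1, Z[3]=0)=0; Z[12]=0
i=13: outside box; Z[13]=0
i=14: outside box; Z[14]=0
i=15: outside box; Z[15]=0
i=16: outside box; Z[16]=0
i=17: outside box; Z[17]=0
i=18: outside box; Z[18]=0
i=19: outside box; Z[19]=1 scan→box=[19,20)
i=20: outside box; Z[20]=6 scan→box=[20,26)
i=21: min(r-i=5, Z[1]=0)=0; Z[21]=0
i=22: min(r-i=4, Z[2]=2)=2; Z[22]=2
i=23: min(r-i=3, Z[3]=0)=0; Z[23]=0
i=24: min(r-i=2, Z[4]=0)=0; Z[24]=0
i=25: min(r-i=1, Z[5]=0)=0; Z[25]=0
i=26: outside box; Z[26]=0

[27, 0, 2, 0, 0, 0, 1, 0, 1, 4, 0, 2, 0, 0, 0, 0, 0, 0, 0, 1, 6, 0, 2, 0, 0, 0, 0]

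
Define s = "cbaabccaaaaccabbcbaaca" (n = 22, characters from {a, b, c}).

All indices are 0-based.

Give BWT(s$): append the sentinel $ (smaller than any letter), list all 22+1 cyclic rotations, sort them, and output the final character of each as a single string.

rank  rotation                 last
    0  $cbaabccaaaaccabbcbaaca  a
    1  a$cbaabccaaaaccabbcbaac  c
    2  aaaaccabbcbaaca$cbaabcc  c
    3  aaaccabbcbaaca$cbaabcca  a
    4  aabccaaaaccabbcbaaca$cb  b
    5  aaca$cbaabccaaaaccabbcb  b
    6  aaccabbcbaaca$cbaabccaa  a
    7  abbcbaaca$cbaabccaaaacc  c
    8  abccaaaaccabbcbaaca$cba  a
    9  aca$cbaabccaaaaccabbcba  a
   10  accabbcbaaca$cbaabccaaa  a
   11  baabccaaaaccabbcbaaca$c  c
   12  baaca$cbaabccaaaaccabbc  c
   13  bbcbaaca$cbaabccaaaacca  a
   14  bcbaaca$cbaabccaaaaccab  b
   15  bccaaaaccabbcbaaca$cbaa  a
   16  ca$cbaabccaaaaccabbcbaa  a
   17  caaaaccabbcbaaca$cbaabc  c
   18  cabbcbaaca$cbaabccaaaac  c
   19  cbaabccaaaaccabbcbaaca$  $
   20  cbaaca$cbaabccaaaaccabb  b
   21  ccaaaaccabbcbaaca$cbaab  b
   22  ccabbcbaaca$cbaabccaaaa  a

accabbacaaaccabaacc$bba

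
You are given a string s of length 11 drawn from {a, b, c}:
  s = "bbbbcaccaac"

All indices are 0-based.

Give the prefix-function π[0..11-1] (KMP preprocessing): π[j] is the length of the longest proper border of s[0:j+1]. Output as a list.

[0, 1, 2, 3, 0, 0, 0, 0, 0, 0, 0]

π[0] = 0
j=1 s[j]='b': π[1]=1 (border 'b')
j=2 s[j]='b': π[2]=2 (border 'bb')
j=3 s[j]='b': π[3]=3 (border 'bbb')
j=4 s[j]='c': k: 3→2→1→0; π[4]=0 (border '')
j=5 s[j]='a': π[5]=0 (border '')
j=6 s[j]='c': π[6]=0 (border '')
j=7 s[j]='c': π[7]=0 (border '')
j=8 s[j]='a': π[8]=0 (border '')
j=9 s[j]='a': π[9]=0 (border '')
j=10 s[j]='c': π[10]=0 (border '')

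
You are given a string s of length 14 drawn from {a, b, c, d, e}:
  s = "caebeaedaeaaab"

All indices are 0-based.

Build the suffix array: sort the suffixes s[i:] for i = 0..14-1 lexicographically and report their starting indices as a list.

[10, 11, 12, 8, 1, 5, 13, 3, 0, 7, 9, 4, 2, 6]

rank | idx | suffix
   0 |  10 | aaab
   1 |  11 | aab
   2 |  12 | ab
   3 |   8 | aeaaab
   4 |   1 | aebeaedaeaaab
   5 |   5 | aedaeaaab
   6 |  13 | b
   7 |   3 | beaedaeaaab
   8 |   0 | caebeaedaeaaab
   9 |   7 | daeaaab
  10 |   9 | eaaab
  11 |   4 | eaedaeaaab
  12 |   2 | ebeaedaeaaab
  13 |   6 | edaeaaab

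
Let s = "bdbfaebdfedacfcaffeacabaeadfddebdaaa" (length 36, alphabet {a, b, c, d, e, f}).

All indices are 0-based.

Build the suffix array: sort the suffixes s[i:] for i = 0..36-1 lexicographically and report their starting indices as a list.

rank | idx | suffix
   0 |  35 | a
   1 |  34 | aa
   2 |  33 | aaa
   3 |  21 | abaeadfddebdaaa
   4 |  19 | acabaeadfddebdaaa
   5 |  11 | acfcaffeacabaeadfddebdaaa
   6 |  25 | adfddebdaaa
   7 |  23 | aeadfddebdaaa
   8 |   4 | aebdfedacfcaffeacabaeadfddebdaaa
   9 |  15 | affeacabaeadfddebdaaa
  10 |  22 | baeadfddebdaaa
  11 |  31 | bdaaa
  12 |   0 | bdbfaebdfedacfcaffeacabaeadfddebdaaa
  13 |   6 | bdfedacfcaffeacabaeadfddebdaaa
  14 |   2 | bfaebdfedacfcaffeacabaeadfddebdaaa
  15 |  20 | cabaeadfddebdaaa
  16 |  14 | caffeacabaeadfddebdaaa
  17 |  12 | cfcaffeacabaeadfddebdaaa
  18 |  32 | daaa
  19 |  10 | dacfcaffeacabaeadfddebdaaa
  20 |   1 | dbfaebdfedacfcaffeacabaeadfddebdaaa
  21 |  28 | ddebdaaa
  22 |  29 | debdaaa
  23 |  26 | dfddebdaaa
  24 |   7 | dfedacfcaffeacabaeadfddebdaaa
  25 |  18 | eacabaeadfddebdaaa
  26 |  24 | eadfddebdaaa
  27 |  30 | ebdaaa
  28 |   5 | ebdfedacfcaffeacabaeadfddebdaaa
  29 |   9 | edacfcaffeacabaeadfddebdaaa
  30 |   3 | faebdfedacfcaffeacabaeadfddebdaaa
  31 |  13 | fcaffeacabaeadfddebdaaa
  32 |  27 | fddebdaaa
  33 |  17 | feacabaeadfddebdaaa
  34 |   8 | fedacfcaffeacabaeadfddebdaaa
  35 |  16 | ffeacabaeadfddebdaaa

[35, 34, 33, 21, 19, 11, 25, 23, 4, 15, 22, 31, 0, 6, 2, 20, 14, 12, 32, 10, 1, 28, 29, 26, 7, 18, 24, 30, 5, 9, 3, 13, 27, 17, 8, 16]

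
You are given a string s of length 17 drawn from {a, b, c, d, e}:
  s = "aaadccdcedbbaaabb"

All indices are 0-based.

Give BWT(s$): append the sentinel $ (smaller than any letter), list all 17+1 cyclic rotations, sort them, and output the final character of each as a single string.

bb$aaaabbaddcdeacc

rank  rotation            last
    0  $aaadccdcedbbaaabb  b
    1  aaabb$aaadccdcedbb  b
    2  aaadccdcedbbaaabb$  $
    3  aabb$aaadccdcedbba  a
    4  aadccdcedbbaaabb$a  a
    5  abb$aaadccdcedbbaa  a
    6  adccdcedbbaaabb$aa  a
    7  b$aaadccdcedbbaaab  b
    8  baaabb$aaadccdcedb  b
    9  bb$aaadccdcedbbaaa  a
   10  bbaaabb$aaadccdced  d
   11  ccdcedbbaaabb$aaad  d
   12  cdcedbbaaabb$aaadc  c
   13  cedbbaaabb$aaadccd  d
   14  dbbaaabb$aaadccdce  e
   15  dccdcedbbaaabb$aaa  a
   16  dcedbbaaabb$aaadcc  c
   17  edbbaaabb$aaadccdc  c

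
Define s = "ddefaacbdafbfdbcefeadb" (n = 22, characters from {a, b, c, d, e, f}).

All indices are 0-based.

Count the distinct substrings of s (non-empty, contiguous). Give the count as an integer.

235

sorted suffixes:
  #0 SA[0]=4  'aacbdafbfdbcefeadb'
  #1 SA[1]=5  'acbdafbfdbcefeadb'
  #2 SA[2]=19  'adb'
  #3 SA[3]=9  'afbfdbcefeadb'
  #4 SA[4]=21  'b'
  #5 SA[5]=14  'bcefeadb'
  #6 SA[6]=7  'bdafbfdbcefeadb'
  #7 SA[7]=11  'bfdbcefeadb'
  #8 SA[8]=6  'cbdafbfdbcefeadb'
  #9 SA[9]=15  'cefeadb'
  #10 SA[10]=8  'dafbfdbcefeadb'
  #11 SA[11]=20  'db'
  #12 SA[12]=13  'dbcefeadb'
  #13 SA[13]=0  'ddefaacbdafbfdbcefeadb'
  #14 SA[14]=1  'defaacbdafbfdbcefeadb'
  #15 SA[15]=18  'eadb'
  #16 SA[16]=2  'efaacbdafbfdbcefeadb'
  #17 SA[17]=16  'efeadb'
  #18 SA[18]=3  'faacbdafbfdbcefeadb'
  #19 SA[19]=10  'fbfdbcefeadb'
  #20 SA[20]=12  'fdbcefeadb'
  #21 SA[21]=17  'feadb'

SA = [4, 5, 19, 9, 21, 14, 7, 11, 6, 15, 8, 20, 13, 0, 1, 18, 2, 16, 3, 10, 12, 17]
[i] adj suffixes → lcp
  [1] 4/5 → 1 ('a')
  [2] 5/19 → 1 ('a')
  [3] 19/9 → 1 ('a')
  [4] 9/21 → 0 ('')
  [5] 21/14 → 1 ('b')
  [6] 14/7 → 1 ('b')
  [7] 7/11 → 1 ('b')
  [8] 11/6 → 0 ('')
  [9] 6/15 → 1 ('c')
  [10] 15/8 → 0 ('')
  [11] 8/20 → 1 ('d')
  [12] 20/13 → 2 ('db')
  [13] 13/0 → 1 ('d')
  [14] 0/1 → 1 ('d')
  [15] 1/18 → 0 ('')
  [16] 18/2 → 1 ('e')
  [17] 2/16 → 2 ('ef')
  [18] 16/3 → 0 ('')
  [19] 3/10 → 1 ('f')
  [20] 10/12 → 1 ('f')
  [21] 12/17 → 1 ('f')

n(n+1)/2 = 22·23/2 = 253
Σ LCP = 0 + 1 + 1 + 1 + 0 + 1 + 1 + 1 + 0 + 1 + 0 + 1 + 2 + 1 + 1 + 0 + 1 + 2 + 0 + 1 + 1 + 1 = 18
distinct = 253 − 18 = 235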